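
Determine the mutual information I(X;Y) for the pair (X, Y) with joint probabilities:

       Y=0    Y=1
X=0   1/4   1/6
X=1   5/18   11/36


H(X) = 0.9799, H(Y) = 0.9978, H(X,Y) = 1.9668
I(X;Y) = H(X) + H(Y) - H(X,Y) = 0.0108 bits


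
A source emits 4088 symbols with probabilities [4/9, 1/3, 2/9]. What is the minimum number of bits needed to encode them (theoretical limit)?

Entropy H = 1.5305 bits/symbol
Minimum bits = H × n = 1.5305 × 4088
= 6256.66 bits


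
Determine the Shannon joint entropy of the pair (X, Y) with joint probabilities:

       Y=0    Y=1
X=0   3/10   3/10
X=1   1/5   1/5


H(X,Y) = -Σ p(x,y) log₂ p(x,y)
  p(0,0)=3/10: -0.3000 × log₂(0.3000) = 0.5211
  p(0,1)=3/10: -0.3000 × log₂(0.3000) = 0.5211
  p(1,0)=1/5: -0.2000 × log₂(0.2000) = 0.4644
  p(1,1)=1/5: -0.2000 × log₂(0.2000) = 0.4644
H(X,Y) = 1.9710 bits


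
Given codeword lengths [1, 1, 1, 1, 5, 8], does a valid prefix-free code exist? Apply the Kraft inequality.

Kraft inequality: Σ 2^(-l_i) ≤ 1 for prefix-free code
Calculating: 2^(-1) + 2^(-1) + 2^(-1) + 2^(-1) + 2^(-5) + 2^(-8)
= 0.5 + 0.5 + 0.5 + 0.5 + 0.03125 + 0.00390625
= 2.0352
Since 2.0352 > 1, prefix-free code does not exist


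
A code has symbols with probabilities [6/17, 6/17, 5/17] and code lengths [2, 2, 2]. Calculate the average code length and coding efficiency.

Average length L = Σ p_i × l_i = 2.0000 bits
Entropy H = 1.5799 bits
Efficiency η = H/L × 100% = 78.99%


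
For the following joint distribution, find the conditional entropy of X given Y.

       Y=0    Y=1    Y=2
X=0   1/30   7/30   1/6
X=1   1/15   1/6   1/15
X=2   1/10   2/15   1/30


H(X|Y) = Σ_y p(y) H(X|Y=y)
  p(Y=0) = 1/5, H(X|Y=0) = 1.4591
  p(Y=1) = 8/15, H(X|Y=1) = 1.5462
  p(Y=2) = 4/15, H(X|Y=2) = 1.2988
H(X|Y) = 0.2000×1.4591 + 0.5333×1.5462 + 0.2667×1.2988 = 1.4628 bits


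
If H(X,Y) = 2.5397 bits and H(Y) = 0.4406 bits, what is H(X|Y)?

Chain rule: H(X,Y) = H(X|Y) + H(Y)
H(X|Y) = H(X,Y) - H(Y) = 2.5397 - 0.4406 = 2.0991 bits


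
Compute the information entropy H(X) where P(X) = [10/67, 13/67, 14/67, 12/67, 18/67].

H(X) = -Σ p(x) log₂ p(x)
  -10/67 × log₂(10/67) = 0.4096
  -13/67 × log₂(13/67) = 0.4590
  -14/67 × log₂(14/67) = 0.4720
  -12/67 × log₂(12/67) = 0.4444
  -18/67 × log₂(18/67) = 0.5094
H(X) = 2.2944 bits


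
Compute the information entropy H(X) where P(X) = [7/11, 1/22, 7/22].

H(X) = -Σ p(x) log₂ p(x)
  -7/11 × log₂(7/11) = 0.4150
  -1/22 × log₂(1/22) = 0.2027
  -7/22 × log₂(7/22) = 0.5257
H(X) = 1.1433 bits


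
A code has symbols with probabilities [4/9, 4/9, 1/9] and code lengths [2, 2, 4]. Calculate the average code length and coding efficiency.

Average length L = Σ p_i × l_i = 2.2222 bits
Entropy H = 1.3921 bits
Efficiency η = H/L × 100% = 62.65%


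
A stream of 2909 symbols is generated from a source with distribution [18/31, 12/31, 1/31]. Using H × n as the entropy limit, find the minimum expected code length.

Entropy H = 1.1452 bits/symbol
Minimum bits = H × n = 1.1452 × 2909
= 3331.45 bits


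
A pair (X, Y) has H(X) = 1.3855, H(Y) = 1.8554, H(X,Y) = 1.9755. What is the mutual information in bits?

I(X;Y) = H(X) + H(Y) - H(X,Y)
I(X;Y) = 1.3855 + 1.8554 - 1.9755 = 1.2654 bits


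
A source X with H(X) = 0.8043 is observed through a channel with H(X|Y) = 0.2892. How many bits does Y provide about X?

I(X;Y) = H(X) - H(X|Y)
I(X;Y) = 0.8043 - 0.2892 = 0.5151 bits


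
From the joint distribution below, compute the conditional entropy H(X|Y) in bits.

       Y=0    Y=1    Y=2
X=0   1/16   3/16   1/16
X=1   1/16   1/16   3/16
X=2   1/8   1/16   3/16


H(X|Y) = Σ_y p(y) H(X|Y=y)
  p(Y=0) = 1/4, H(X|Y=0) = 1.5000
  p(Y=1) = 5/16, H(X|Y=1) = 1.3710
  p(Y=2) = 7/16, H(X|Y=2) = 1.4488
H(X|Y) = 0.2500×1.5000 + 0.3125×1.3710 + 0.4375×1.4488 = 1.4373 bits


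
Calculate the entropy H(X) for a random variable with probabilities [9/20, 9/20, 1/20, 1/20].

H(X) = -Σ p(x) log₂ p(x)
  -9/20 × log₂(9/20) = 0.5184
  -9/20 × log₂(9/20) = 0.5184
  -1/20 × log₂(1/20) = 0.2161
  -1/20 × log₂(1/20) = 0.2161
H(X) = 1.4690 bits


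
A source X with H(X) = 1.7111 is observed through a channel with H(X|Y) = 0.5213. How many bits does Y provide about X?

I(X;Y) = H(X) - H(X|Y)
I(X;Y) = 1.7111 - 0.5213 = 1.1898 bits


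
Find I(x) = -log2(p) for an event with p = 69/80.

Information content I(x) = -log₂(p(x))
I = -log₂(69/80) = -log₂(0.8625)
I = 0.2134 bits


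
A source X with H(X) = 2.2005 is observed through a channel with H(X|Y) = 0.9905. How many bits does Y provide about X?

I(X;Y) = H(X) - H(X|Y)
I(X;Y) = 2.2005 - 0.9905 = 1.21 bits


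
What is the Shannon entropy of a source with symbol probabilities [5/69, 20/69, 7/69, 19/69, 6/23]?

H(X) = -Σ p(x) log₂ p(x)
  -5/69 × log₂(5/69) = 0.2744
  -20/69 × log₂(20/69) = 0.5179
  -7/69 × log₂(7/69) = 0.3349
  -19/69 × log₂(19/69) = 0.5123
  -6/23 × log₂(6/23) = 0.5057
H(X) = 2.1452 bits


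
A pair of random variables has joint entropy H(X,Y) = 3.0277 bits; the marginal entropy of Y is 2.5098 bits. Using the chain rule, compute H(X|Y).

Chain rule: H(X,Y) = H(X|Y) + H(Y)
H(X|Y) = H(X,Y) - H(Y) = 3.0277 - 2.5098 = 0.5179 bits


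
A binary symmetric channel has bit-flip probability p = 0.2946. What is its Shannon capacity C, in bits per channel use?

For BSC with error probability p:
C = 1 - H(p) where H(p) is binary entropy
H(0.2946) = -0.2946 × log₂(0.2946) - 0.7054 × log₂(0.7054)
H(p) = 0.8746
C = 1 - 0.8746 = 0.1254 bits/use


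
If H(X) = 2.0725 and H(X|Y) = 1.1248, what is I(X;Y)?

I(X;Y) = H(X) - H(X|Y)
I(X;Y) = 2.0725 - 1.1248 = 0.9477 bits


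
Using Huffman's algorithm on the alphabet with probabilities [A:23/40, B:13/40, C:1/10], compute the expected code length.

Huffman tree construction:
Combine smallest probabilities repeatedly
Resulting codes:
  A: 1 (length 1)
  B: 01 (length 2)
  C: 00 (length 2)
Average length = Σ p(s) × length(s) = 1.4250 bits


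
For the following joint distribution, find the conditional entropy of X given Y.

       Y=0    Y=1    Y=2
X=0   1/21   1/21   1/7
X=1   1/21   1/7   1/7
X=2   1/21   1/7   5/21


H(X|Y) = Σ_y p(y) H(X|Y=y)
  p(Y=0) = 1/7, H(X|Y=0) = 1.5850
  p(Y=1) = 1/3, H(X|Y=1) = 1.4488
  p(Y=2) = 11/21, H(X|Y=2) = 1.5395
H(X|Y) = 0.1429×1.5850 + 0.3333×1.4488 + 0.5238×1.5395 = 1.5158 bits


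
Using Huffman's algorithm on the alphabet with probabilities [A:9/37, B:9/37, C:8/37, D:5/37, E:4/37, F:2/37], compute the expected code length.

Huffman tree construction:
Combine smallest probabilities repeatedly
Resulting codes:
  A: 01 (length 2)
  B: 10 (length 2)
  C: 00 (length 2)
  D: 110 (length 3)
  E: 1111 (length 4)
  F: 1110 (length 4)
Average length = Σ p(s) × length(s) = 2.4595 bits


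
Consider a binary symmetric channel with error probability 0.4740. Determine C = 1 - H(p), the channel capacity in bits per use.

For BSC with error probability p:
C = 1 - H(p) where H(p) is binary entropy
H(0.4740) = -0.4740 × log₂(0.4740) - 0.5260 × log₂(0.5260)
H(p) = 0.9980
C = 1 - 0.9980 = 0.0020 bits/use


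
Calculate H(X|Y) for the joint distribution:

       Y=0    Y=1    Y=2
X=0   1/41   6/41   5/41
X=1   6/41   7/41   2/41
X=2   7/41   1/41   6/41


H(X|Y) = Σ_y p(y) H(X|Y=y)
  p(Y=0) = 14/41, H(X|Y=0) = 1.2958
  p(Y=1) = 14/41, H(X|Y=1) = 1.2958
  p(Y=2) = 13/41, H(X|Y=2) = 1.4605
H(X|Y) = 0.3415×1.2958 + 0.3415×1.2958 + 0.3171×1.4605 = 1.3480 bits


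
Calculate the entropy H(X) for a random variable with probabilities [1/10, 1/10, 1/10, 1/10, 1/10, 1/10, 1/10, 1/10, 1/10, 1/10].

H(X) = -Σ p(x) log₂ p(x)
  -1/10 × log₂(1/10) = 0.3322
  -1/10 × log₂(1/10) = 0.3322
  -1/10 × log₂(1/10) = 0.3322
  -1/10 × log₂(1/10) = 0.3322
  -1/10 × log₂(1/10) = 0.3322
  -1/10 × log₂(1/10) = 0.3322
  -1/10 × log₂(1/10) = 0.3322
  -1/10 × log₂(1/10) = 0.3322
  -1/10 × log₂(1/10) = 0.3322
  -1/10 × log₂(1/10) = 0.3322
H(X) = 3.3219 bits


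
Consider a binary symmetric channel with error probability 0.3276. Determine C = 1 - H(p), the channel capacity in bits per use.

For BSC with error probability p:
C = 1 - H(p) where H(p) is binary entropy
H(0.3276) = -0.3276 × log₂(0.3276) - 0.6724 × log₂(0.6724)
H(p) = 0.9125
C = 1 - 0.9125 = 0.0875 bits/use


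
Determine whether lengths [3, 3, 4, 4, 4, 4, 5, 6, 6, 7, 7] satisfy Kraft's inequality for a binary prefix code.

Kraft inequality: Σ 2^(-l_i) ≤ 1 for prefix-free code
Calculating: 2^(-3) + 2^(-3) + 2^(-4) + 2^(-4) + 2^(-4) + 2^(-4) + 2^(-5) + 2^(-6) + 2^(-6) + 2^(-7) + 2^(-7)
= 0.125 + 0.125 + 0.0625 + 0.0625 + 0.0625 + 0.0625 + 0.03125 + 0.015625 + 0.015625 + 0.0078125 + 0.0078125
= 0.5781
Since 0.5781 ≤ 1, prefix-free code exists


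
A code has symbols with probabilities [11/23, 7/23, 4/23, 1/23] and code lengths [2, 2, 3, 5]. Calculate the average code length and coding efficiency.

Average length L = Σ p_i × l_i = 2.3043 bits
Entropy H = 1.6668 bits
Efficiency η = H/L × 100% = 72.33%


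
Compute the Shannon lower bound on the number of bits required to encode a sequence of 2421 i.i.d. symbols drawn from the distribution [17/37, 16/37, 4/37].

Entropy H = 1.3855 bits/symbol
Minimum bits = H × n = 1.3855 × 2421
= 3354.26 bits


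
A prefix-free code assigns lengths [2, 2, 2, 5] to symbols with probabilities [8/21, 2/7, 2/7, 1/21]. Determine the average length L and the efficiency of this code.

Average length L = Σ p_i × l_i = 2.1429 bits
Entropy H = 1.7723 bits
Efficiency η = H/L × 100% = 82.71%


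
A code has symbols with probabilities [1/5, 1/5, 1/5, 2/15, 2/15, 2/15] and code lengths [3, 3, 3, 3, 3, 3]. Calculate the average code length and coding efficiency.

Average length L = Σ p_i × l_i = 3.0000 bits
Entropy H = 2.5559 bits
Efficiency η = H/L × 100% = 85.20%


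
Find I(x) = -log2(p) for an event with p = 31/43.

Information content I(x) = -log₂(p(x))
I = -log₂(31/43) = -log₂(0.7209)
I = 0.4721 bits


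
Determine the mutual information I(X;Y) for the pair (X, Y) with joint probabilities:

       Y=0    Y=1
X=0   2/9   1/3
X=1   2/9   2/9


H(X) = 0.9911, H(Y) = 0.9911, H(X,Y) = 1.9749
I(X;Y) = H(X) + H(Y) - H(X,Y) = 0.0072 bits


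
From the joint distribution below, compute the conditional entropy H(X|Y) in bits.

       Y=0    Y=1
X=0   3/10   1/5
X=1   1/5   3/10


H(X|Y) = Σ_y p(y) H(X|Y=y)
  p(Y=0) = 1/2, H(X|Y=0) = 0.9710
  p(Y=1) = 1/2, H(X|Y=1) = 0.9710
H(X|Y) = 0.5000×0.9710 + 0.5000×0.9710 = 0.9710 bits


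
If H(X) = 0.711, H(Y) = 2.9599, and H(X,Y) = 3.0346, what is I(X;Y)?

I(X;Y) = H(X) + H(Y) - H(X,Y)
I(X;Y) = 0.711 + 2.9599 - 3.0346 = 0.6363 bits


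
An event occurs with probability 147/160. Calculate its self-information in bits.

Information content I(x) = -log₂(p(x))
I = -log₂(147/160) = -log₂(0.9187)
I = 0.1223 bits


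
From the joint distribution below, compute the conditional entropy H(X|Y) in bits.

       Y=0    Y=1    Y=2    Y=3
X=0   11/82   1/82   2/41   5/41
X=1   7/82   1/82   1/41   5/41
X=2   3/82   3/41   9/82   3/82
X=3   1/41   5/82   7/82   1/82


H(X|Y) = Σ_y p(y) H(X|Y=y)
  p(Y=0) = 23/82, H(X|Y=0) = 1.7209
  p(Y=1) = 13/82, H(X|Y=1) = 1.6143
  p(Y=2) = 11/41, H(X|Y=2) = 1.8148
  p(Y=3) = 12/41, H(X|Y=3) = 1.6186
H(X|Y) = 0.2805×1.7209 + 0.1585×1.6143 + 0.2683×1.8148 + 0.2927×1.6186 = 1.6993 bits


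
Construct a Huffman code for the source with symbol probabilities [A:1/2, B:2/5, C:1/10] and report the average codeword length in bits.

Huffman tree construction:
Combine smallest probabilities repeatedly
Resulting codes:
  A: 0 (length 1)
  B: 11 (length 2)
  C: 10 (length 2)
Average length = Σ p(s) × length(s) = 1.5000 bits


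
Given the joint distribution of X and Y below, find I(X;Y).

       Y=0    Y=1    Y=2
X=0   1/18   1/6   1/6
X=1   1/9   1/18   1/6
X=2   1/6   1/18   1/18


H(X) = 1.5715, H(Y) = 1.5715, H(X,Y) = 3.0022
I(X;Y) = H(X) + H(Y) - H(X,Y) = 0.1409 bits


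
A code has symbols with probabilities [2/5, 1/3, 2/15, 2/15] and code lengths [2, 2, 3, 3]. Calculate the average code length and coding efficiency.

Average length L = Σ p_i × l_i = 2.2667 bits
Entropy H = 1.8323 bits
Efficiency η = H/L × 100% = 80.84%


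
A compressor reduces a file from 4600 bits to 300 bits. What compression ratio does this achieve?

Compression ratio = Original / Compressed
= 4600 / 300 = 15.33:1


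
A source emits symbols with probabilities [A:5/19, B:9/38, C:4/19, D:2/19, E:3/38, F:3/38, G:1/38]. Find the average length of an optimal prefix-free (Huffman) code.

Huffman tree construction:
Combine smallest probabilities repeatedly
Resulting codes:
  A: 10 (length 2)
  B: 01 (length 2)
  C: 00 (length 2)
  D: 1111 (length 4)
  E: 1101 (length 4)
  F: 1110 (length 4)
  G: 1100 (length 4)
Average length = Σ p(s) × length(s) = 2.5789 bits


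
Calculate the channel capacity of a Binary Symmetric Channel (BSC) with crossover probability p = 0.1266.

For BSC with error probability p:
C = 1 - H(p) where H(p) is binary entropy
H(0.1266) = -0.1266 × log₂(0.1266) - 0.8734 × log₂(0.8734)
H(p) = 0.5480
C = 1 - 0.5480 = 0.4520 bits/use


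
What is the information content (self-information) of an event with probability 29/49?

Information content I(x) = -log₂(p(x))
I = -log₂(29/49) = -log₂(0.5918)
I = 0.7567 bits


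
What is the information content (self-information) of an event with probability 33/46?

Information content I(x) = -log₂(p(x))
I = -log₂(33/46) = -log₂(0.7174)
I = 0.4792 bits


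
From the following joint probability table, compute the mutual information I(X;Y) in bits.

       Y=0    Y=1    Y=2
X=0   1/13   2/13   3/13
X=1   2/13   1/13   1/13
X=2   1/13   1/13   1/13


H(X) = 1.5262, H(Y) = 1.5766, H(X,Y) = 3.0270
I(X;Y) = H(X) + H(Y) - H(X,Y) = 0.0759 bits


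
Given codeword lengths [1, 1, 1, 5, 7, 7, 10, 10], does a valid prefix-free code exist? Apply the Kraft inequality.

Kraft inequality: Σ 2^(-l_i) ≤ 1 for prefix-free code
Calculating: 2^(-1) + 2^(-1) + 2^(-1) + 2^(-5) + 2^(-7) + 2^(-7) + 2^(-10) + 2^(-10)
= 0.5 + 0.5 + 0.5 + 0.03125 + 0.0078125 + 0.0078125 + 0.0009765625 + 0.0009765625
= 1.5488
Since 1.5488 > 1, prefix-free code does not exist


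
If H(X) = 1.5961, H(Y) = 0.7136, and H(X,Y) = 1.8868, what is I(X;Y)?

I(X;Y) = H(X) + H(Y) - H(X,Y)
I(X;Y) = 1.5961 + 0.7136 - 1.8868 = 0.4229 bits


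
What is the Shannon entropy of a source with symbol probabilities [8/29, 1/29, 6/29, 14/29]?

H(X) = -Σ p(x) log₂ p(x)
  -8/29 × log₂(8/29) = 0.5125
  -1/29 × log₂(1/29) = 0.1675
  -6/29 × log₂(6/29) = 0.4703
  -14/29 × log₂(14/29) = 0.5072
H(X) = 1.6575 bits


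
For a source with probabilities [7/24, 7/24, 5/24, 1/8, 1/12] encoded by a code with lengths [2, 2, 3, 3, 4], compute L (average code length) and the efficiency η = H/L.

Average length L = Σ p_i × l_i = 2.5000 bits
Entropy H = 2.1822 bits
Efficiency η = H/L × 100% = 87.29%


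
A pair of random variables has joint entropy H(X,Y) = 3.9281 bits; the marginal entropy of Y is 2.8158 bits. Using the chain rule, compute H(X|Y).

Chain rule: H(X,Y) = H(X|Y) + H(Y)
H(X|Y) = H(X,Y) - H(Y) = 3.9281 - 2.8158 = 1.1123 bits


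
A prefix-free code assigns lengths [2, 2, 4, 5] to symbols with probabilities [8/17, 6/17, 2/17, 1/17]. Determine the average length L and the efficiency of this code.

Average length L = Σ p_i × l_i = 2.4118 bits
Entropy H = 1.6457 bits
Efficiency η = H/L × 100% = 68.24%


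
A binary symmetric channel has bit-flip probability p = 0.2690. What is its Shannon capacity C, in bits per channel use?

For BSC with error probability p:
C = 1 - H(p) where H(p) is binary entropy
H(0.2690) = -0.2690 × log₂(0.2690) - 0.7310 × log₂(0.7310)
H(p) = 0.8400
C = 1 - 0.8400 = 0.1600 bits/use


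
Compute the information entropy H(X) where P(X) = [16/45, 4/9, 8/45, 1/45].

H(X) = -Σ p(x) log₂ p(x)
  -16/45 × log₂(16/45) = 0.5304
  -4/9 × log₂(4/9) = 0.5200
  -8/45 × log₂(8/45) = 0.4430
  -1/45 × log₂(1/45) = 0.1220
H(X) = 1.6154 bits


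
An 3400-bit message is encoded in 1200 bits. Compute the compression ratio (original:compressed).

Compression ratio = Original / Compressed
= 3400 / 1200 = 2.83:1


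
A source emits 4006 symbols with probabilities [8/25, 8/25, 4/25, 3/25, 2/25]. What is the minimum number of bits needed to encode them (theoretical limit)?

Entropy H = 2.1337 bits/symbol
Minimum bits = H × n = 2.1337 × 4006
= 8547.44 bits


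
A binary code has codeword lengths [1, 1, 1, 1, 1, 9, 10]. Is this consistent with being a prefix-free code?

Kraft inequality: Σ 2^(-l_i) ≤ 1 for prefix-free code
Calculating: 2^(-1) + 2^(-1) + 2^(-1) + 2^(-1) + 2^(-1) + 2^(-9) + 2^(-10)
= 0.5 + 0.5 + 0.5 + 0.5 + 0.5 + 0.001953125 + 0.0009765625
= 2.5029
Since 2.5029 > 1, prefix-free code does not exist


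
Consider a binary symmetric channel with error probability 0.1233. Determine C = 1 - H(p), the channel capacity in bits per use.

For BSC with error probability p:
C = 1 - H(p) where H(p) is binary entropy
H(0.1233) = -0.1233 × log₂(0.1233) - 0.8767 × log₂(0.8767)
H(p) = 0.5388
C = 1 - 0.5388 = 0.4612 bits/use


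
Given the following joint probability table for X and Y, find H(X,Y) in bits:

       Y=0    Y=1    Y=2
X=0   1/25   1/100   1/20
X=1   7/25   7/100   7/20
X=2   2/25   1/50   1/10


H(X,Y) = -Σ p(x,y) log₂ p(x,y)
  p(0,0)=1/25: -0.0400 × log₂(0.0400) = 0.1858
  p(0,1)=1/100: -0.0100 × log₂(0.0100) = 0.0664
  p(0,2)=1/20: -0.0500 × log₂(0.0500) = 0.2161
  p(1,0)=7/25: -0.2800 × log₂(0.2800) = 0.5142
  p(1,1)=7/100: -0.0700 × log₂(0.0700) = 0.2686
  p(1,2)=7/20: -0.3500 × log₂(0.3500) = 0.5301
  p(2,0)=2/25: -0.0800 × log₂(0.0800) = 0.2915
  p(2,1)=1/50: -0.0200 × log₂(0.0200) = 0.1129
  p(2,2)=1/10: -0.1000 × log₂(0.1000) = 0.3322
H(X,Y) = 2.5177 bits


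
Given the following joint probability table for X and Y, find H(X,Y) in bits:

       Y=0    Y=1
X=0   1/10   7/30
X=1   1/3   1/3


H(X,Y) = -Σ p(x,y) log₂ p(x,y)
  p(0,0)=1/10: -0.1000 × log₂(0.1000) = 0.3322
  p(0,1)=7/30: -0.2333 × log₂(0.2333) = 0.4899
  p(1,0)=1/3: -0.3333 × log₂(0.3333) = 0.5283
  p(1,1)=1/3: -0.3333 × log₂(0.3333) = 0.5283
H(X,Y) = 1.8787 bits


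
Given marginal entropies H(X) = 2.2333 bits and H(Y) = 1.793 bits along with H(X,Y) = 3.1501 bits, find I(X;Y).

I(X;Y) = H(X) + H(Y) - H(X,Y)
I(X;Y) = 2.2333 + 1.793 - 3.1501 = 0.8762 bits


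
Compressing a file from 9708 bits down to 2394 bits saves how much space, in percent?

Space savings = (1 - Compressed/Original) × 100%
= (1 - 2394/9708) × 100%
= 75.34%


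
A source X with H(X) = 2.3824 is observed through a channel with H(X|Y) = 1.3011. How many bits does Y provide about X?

I(X;Y) = H(X) - H(X|Y)
I(X;Y) = 2.3824 - 1.3011 = 1.0813 bits


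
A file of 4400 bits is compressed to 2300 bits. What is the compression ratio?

Compression ratio = Original / Compressed
= 4400 / 2300 = 1.91:1


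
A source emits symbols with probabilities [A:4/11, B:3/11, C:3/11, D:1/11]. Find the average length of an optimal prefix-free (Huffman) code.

Huffman tree construction:
Combine smallest probabilities repeatedly
Resulting codes:
  A: 11 (length 2)
  B: 01 (length 2)
  C: 10 (length 2)
  D: 00 (length 2)
Average length = Σ p(s) × length(s) = 2.0000 bits


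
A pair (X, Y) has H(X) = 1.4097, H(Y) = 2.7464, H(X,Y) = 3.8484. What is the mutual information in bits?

I(X;Y) = H(X) + H(Y) - H(X,Y)
I(X;Y) = 1.4097 + 2.7464 - 3.8484 = 0.3077 bits


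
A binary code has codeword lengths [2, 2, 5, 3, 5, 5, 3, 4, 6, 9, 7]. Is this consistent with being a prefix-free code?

Kraft inequality: Σ 2^(-l_i) ≤ 1 for prefix-free code
Calculating: 2^(-2) + 2^(-2) + 2^(-5) + 2^(-3) + 2^(-5) + 2^(-5) + 2^(-3) + 2^(-4) + 2^(-6) + 2^(-9) + 2^(-7)
= 0.25 + 0.25 + 0.03125 + 0.125 + 0.03125 + 0.03125 + 0.125 + 0.0625 + 0.015625 + 0.001953125 + 0.0078125
= 0.9316
Since 0.9316 ≤ 1, prefix-free code exists


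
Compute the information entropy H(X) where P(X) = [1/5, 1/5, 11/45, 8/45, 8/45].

H(X) = -Σ p(x) log₂ p(x)
  -1/5 × log₂(1/5) = 0.4644
  -1/5 × log₂(1/5) = 0.4644
  -11/45 × log₂(11/45) = 0.4968
  -8/45 × log₂(8/45) = 0.4430
  -8/45 × log₂(8/45) = 0.4430
H(X) = 2.3116 bits


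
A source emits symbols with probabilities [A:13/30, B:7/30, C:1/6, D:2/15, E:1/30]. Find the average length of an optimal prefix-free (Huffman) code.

Huffman tree construction:
Combine smallest probabilities repeatedly
Resulting codes:
  A: 0 (length 1)
  B: 10 (length 2)
  C: 110 (length 3)
  D: 1111 (length 4)
  E: 1110 (length 4)
Average length = Σ p(s) × length(s) = 2.0667 bits


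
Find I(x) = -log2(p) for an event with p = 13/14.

Information content I(x) = -log₂(p(x))
I = -log₂(13/14) = -log₂(0.9286)
I = 0.1069 bits


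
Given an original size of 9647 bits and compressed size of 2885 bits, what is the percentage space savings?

Space savings = (1 - Compressed/Original) × 100%
= (1 - 2885/9647) × 100%
= 70.09%


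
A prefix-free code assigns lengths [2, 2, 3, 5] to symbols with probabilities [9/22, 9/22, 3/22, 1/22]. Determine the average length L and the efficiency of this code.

Average length L = Σ p_i × l_i = 2.2727 bits
Entropy H = 1.6497 bits
Efficiency η = H/L × 100% = 72.59%


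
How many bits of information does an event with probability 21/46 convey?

Information content I(x) = -log₂(p(x))
I = -log₂(21/46) = -log₂(0.4565)
I = 1.1312 bits


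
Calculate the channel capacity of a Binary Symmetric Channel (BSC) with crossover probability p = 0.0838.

For BSC with error probability p:
C = 1 - H(p) where H(p) is binary entropy
H(0.0838) = -0.0838 × log₂(0.0838) - 0.9162 × log₂(0.9162)
H(p) = 0.4154
C = 1 - 0.4154 = 0.5846 bits/use


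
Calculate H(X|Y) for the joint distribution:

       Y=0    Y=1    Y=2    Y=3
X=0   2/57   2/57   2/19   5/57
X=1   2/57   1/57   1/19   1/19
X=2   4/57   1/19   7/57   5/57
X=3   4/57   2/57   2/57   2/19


H(X|Y) = Σ_y p(y) H(X|Y=y)
  p(Y=0) = 4/19, H(X|Y=0) = 1.9183
  p(Y=1) = 8/57, H(X|Y=1) = 1.9056
  p(Y=2) = 6/19, H(X|Y=2) = 1.8413
  p(Y=3) = 1/3, H(X|Y=3) = 1.9593
H(X|Y) = 0.2105×1.9183 + 0.1404×1.9056 + 0.3158×1.8413 + 0.3333×1.9593 = 1.9059 bits


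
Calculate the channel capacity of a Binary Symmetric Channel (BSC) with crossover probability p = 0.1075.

For BSC with error probability p:
C = 1 - H(p) where H(p) is binary entropy
H(0.1075) = -0.1075 × log₂(0.1075) - 0.8925 × log₂(0.8925)
H(p) = 0.4923
C = 1 - 0.4923 = 0.5077 bits/use


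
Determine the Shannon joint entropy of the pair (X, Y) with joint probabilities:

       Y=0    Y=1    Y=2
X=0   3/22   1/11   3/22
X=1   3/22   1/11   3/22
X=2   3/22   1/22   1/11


H(X,Y) = -Σ p(x,y) log₂ p(x,y)
  p(0,0)=3/22: -0.1364 × log₂(0.1364) = 0.3920
  p(0,1)=1/11: -0.0909 × log₂(0.0909) = 0.3145
  p(0,2)=3/22: -0.1364 × log₂(0.1364) = 0.3920
  p(1,0)=3/22: -0.1364 × log₂(0.1364) = 0.3920
  p(1,1)=1/11: -0.0909 × log₂(0.0909) = 0.3145
  p(1,2)=3/22: -0.1364 × log₂(0.1364) = 0.3920
  p(2,0)=3/22: -0.1364 × log₂(0.1364) = 0.3920
  p(2,1)=1/22: -0.0455 × log₂(0.0455) = 0.2027
  p(2,2)=1/11: -0.0909 × log₂(0.0909) = 0.3145
H(X,Y) = 3.1060 bits


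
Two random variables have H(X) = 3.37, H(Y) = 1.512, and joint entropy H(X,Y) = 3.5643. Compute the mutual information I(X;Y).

I(X;Y) = H(X) + H(Y) - H(X,Y)
I(X;Y) = 3.37 + 1.512 - 3.5643 = 1.3177 bits


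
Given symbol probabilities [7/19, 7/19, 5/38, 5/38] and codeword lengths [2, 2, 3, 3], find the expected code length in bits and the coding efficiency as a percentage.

Average length L = Σ p_i × l_i = 2.2632 bits
Entropy H = 1.8315 bits
Efficiency η = H/L × 100% = 80.93%


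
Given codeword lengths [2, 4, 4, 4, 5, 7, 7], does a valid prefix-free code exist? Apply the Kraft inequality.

Kraft inequality: Σ 2^(-l_i) ≤ 1 for prefix-free code
Calculating: 2^(-2) + 2^(-4) + 2^(-4) + 2^(-4) + 2^(-5) + 2^(-7) + 2^(-7)
= 0.25 + 0.0625 + 0.0625 + 0.0625 + 0.03125 + 0.0078125 + 0.0078125
= 0.4844
Since 0.4844 ≤ 1, prefix-free code exists


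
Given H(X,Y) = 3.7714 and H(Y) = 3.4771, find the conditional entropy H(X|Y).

Chain rule: H(X,Y) = H(X|Y) + H(Y)
H(X|Y) = H(X,Y) - H(Y) = 3.7714 - 3.4771 = 0.2943 bits


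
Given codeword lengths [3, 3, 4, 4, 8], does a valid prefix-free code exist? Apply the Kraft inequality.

Kraft inequality: Σ 2^(-l_i) ≤ 1 for prefix-free code
Calculating: 2^(-3) + 2^(-3) + 2^(-4) + 2^(-4) + 2^(-8)
= 0.125 + 0.125 + 0.0625 + 0.0625 + 0.00390625
= 0.3789
Since 0.3789 ≤ 1, prefix-free code exists


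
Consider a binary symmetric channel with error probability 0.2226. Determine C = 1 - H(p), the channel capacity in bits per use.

For BSC with error probability p:
C = 1 - H(p) where H(p) is binary entropy
H(0.2226) = -0.2226 × log₂(0.2226) - 0.7774 × log₂(0.7774)
H(p) = 0.7649
C = 1 - 0.7649 = 0.2351 bits/use


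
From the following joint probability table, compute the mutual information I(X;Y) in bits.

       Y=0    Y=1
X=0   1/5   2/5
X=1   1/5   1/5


H(X) = 0.9710, H(Y) = 0.9710, H(X,Y) = 1.9219
I(X;Y) = H(X) + H(Y) - H(X,Y) = 0.0200 bits


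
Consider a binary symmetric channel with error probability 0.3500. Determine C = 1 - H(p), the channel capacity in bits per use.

For BSC with error probability p:
C = 1 - H(p) where H(p) is binary entropy
H(0.3500) = -0.3500 × log₂(0.3500) - 0.6500 × log₂(0.6500)
H(p) = 0.9341
C = 1 - 0.9341 = 0.0659 bits/use


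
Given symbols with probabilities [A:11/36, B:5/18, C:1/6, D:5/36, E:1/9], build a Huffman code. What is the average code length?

Huffman tree construction:
Combine smallest probabilities repeatedly
Resulting codes:
  A: 11 (length 2)
  B: 10 (length 2)
  C: 00 (length 2)
  D: 011 (length 3)
  E: 010 (length 3)
Average length = Σ p(s) × length(s) = 2.2500 bits


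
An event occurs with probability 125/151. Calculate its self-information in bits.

Information content I(x) = -log₂(p(x))
I = -log₂(125/151) = -log₂(0.8278)
I = 0.2726 bits


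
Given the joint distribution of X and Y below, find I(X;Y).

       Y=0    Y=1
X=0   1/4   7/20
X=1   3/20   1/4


H(X) = 0.9710, H(Y) = 0.9710, H(X,Y) = 1.9406
I(X;Y) = H(X) + H(Y) - H(X,Y) = 0.0013 bits


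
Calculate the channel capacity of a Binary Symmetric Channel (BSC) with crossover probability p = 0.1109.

For BSC with error probability p:
C = 1 - H(p) where H(p) is binary entropy
H(0.1109) = -0.1109 × log₂(0.1109) - 0.8891 × log₂(0.8891)
H(p) = 0.5026
C = 1 - 0.5026 = 0.4974 bits/use


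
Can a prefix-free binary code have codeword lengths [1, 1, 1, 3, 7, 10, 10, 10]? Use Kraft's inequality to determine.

Kraft inequality: Σ 2^(-l_i) ≤ 1 for prefix-free code
Calculating: 2^(-1) + 2^(-1) + 2^(-1) + 2^(-3) + 2^(-7) + 2^(-10) + 2^(-10) + 2^(-10)
= 0.5 + 0.5 + 0.5 + 0.125 + 0.0078125 + 0.0009765625 + 0.0009765625 + 0.0009765625
= 1.6357
Since 1.6357 > 1, prefix-free code does not exist


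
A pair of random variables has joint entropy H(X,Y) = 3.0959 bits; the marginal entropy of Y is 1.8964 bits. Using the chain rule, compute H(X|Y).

Chain rule: H(X,Y) = H(X|Y) + H(Y)
H(X|Y) = H(X,Y) - H(Y) = 3.0959 - 1.8964 = 1.1995 bits


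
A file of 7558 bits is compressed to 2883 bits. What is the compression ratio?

Compression ratio = Original / Compressed
= 7558 / 2883 = 2.62:1


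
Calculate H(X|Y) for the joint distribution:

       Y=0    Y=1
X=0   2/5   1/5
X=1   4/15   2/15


H(X|Y) = Σ_y p(y) H(X|Y=y)
  p(Y=0) = 2/3, H(X|Y=0) = 0.9710
  p(Y=1) = 1/3, H(X|Y=1) = 0.9710
H(X|Y) = 0.6667×0.9710 + 0.3333×0.9710 = 0.9710 bits


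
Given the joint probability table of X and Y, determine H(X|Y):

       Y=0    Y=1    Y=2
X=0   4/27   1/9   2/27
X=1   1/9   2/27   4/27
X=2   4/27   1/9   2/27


H(X|Y) = Σ_y p(y) H(X|Y=y)
  p(Y=0) = 11/27, H(X|Y=0) = 1.5726
  p(Y=1) = 8/27, H(X|Y=1) = 1.5613
  p(Y=2) = 8/27, H(X|Y=2) = 1.5000
H(X|Y) = 0.4074×1.5726 + 0.2963×1.5613 + 0.2963×1.5000 = 1.5477 bits


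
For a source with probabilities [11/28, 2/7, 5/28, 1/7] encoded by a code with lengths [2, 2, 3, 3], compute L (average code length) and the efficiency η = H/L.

Average length L = Σ p_i × l_i = 2.3214 bits
Entropy H = 1.8908 bits
Efficiency η = H/L × 100% = 81.45%


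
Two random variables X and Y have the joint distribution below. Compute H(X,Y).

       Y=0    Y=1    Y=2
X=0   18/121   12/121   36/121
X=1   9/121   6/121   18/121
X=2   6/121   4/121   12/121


H(X,Y) = -Σ p(x,y) log₂ p(x,y)
  p(0,0)=18/121: -0.1488 × log₂(0.1488) = 0.4089
  p(0,1)=12/121: -0.0992 × log₂(0.0992) = 0.3306
  p(0,2)=36/121: -0.2975 × log₂(0.2975) = 0.5203
  p(1,0)=9/121: -0.0744 × log₂(0.0744) = 0.2788
  p(1,1)=6/121: -0.0496 × log₂(0.0496) = 0.2149
  p(1,2)=18/121: -0.1488 × log₂(0.1488) = 0.4089
  p(2,0)=6/121: -0.0496 × log₂(0.0496) = 0.2149
  p(2,1)=4/121: -0.0331 × log₂(0.0331) = 0.1626
  p(2,2)=12/121: -0.0992 × log₂(0.0992) = 0.3306
H(X,Y) = 2.8707 bits


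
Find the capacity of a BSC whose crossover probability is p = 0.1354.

For BSC with error probability p:
C = 1 - H(p) where H(p) is binary entropy
H(0.1354) = -0.1354 × log₂(0.1354) - 0.8646 × log₂(0.8646)
H(p) = 0.5721
C = 1 - 0.5721 = 0.4279 bits/use


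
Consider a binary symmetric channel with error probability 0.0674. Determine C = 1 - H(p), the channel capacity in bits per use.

For BSC with error probability p:
C = 1 - H(p) where H(p) is binary entropy
H(0.0674) = -0.0674 × log₂(0.0674) - 0.9326 × log₂(0.9326)
H(p) = 0.3561
C = 1 - 0.3561 = 0.6439 bits/use


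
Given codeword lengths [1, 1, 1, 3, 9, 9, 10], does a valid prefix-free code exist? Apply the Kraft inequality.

Kraft inequality: Σ 2^(-l_i) ≤ 1 for prefix-free code
Calculating: 2^(-1) + 2^(-1) + 2^(-1) + 2^(-3) + 2^(-9) + 2^(-9) + 2^(-10)
= 0.5 + 0.5 + 0.5 + 0.125 + 0.001953125 + 0.001953125 + 0.0009765625
= 1.6299
Since 1.6299 > 1, prefix-free code does not exist


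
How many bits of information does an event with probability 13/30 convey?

Information content I(x) = -log₂(p(x))
I = -log₂(13/30) = -log₂(0.4333)
I = 1.2065 bits


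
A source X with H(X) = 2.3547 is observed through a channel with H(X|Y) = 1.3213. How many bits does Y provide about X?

I(X;Y) = H(X) - H(X|Y)
I(X;Y) = 2.3547 - 1.3213 = 1.0334 bits


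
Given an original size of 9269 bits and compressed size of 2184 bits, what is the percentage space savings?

Space savings = (1 - Compressed/Original) × 100%
= (1 - 2184/9269) × 100%
= 76.44%


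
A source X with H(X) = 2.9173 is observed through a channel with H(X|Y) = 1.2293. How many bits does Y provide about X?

I(X;Y) = H(X) - H(X|Y)
I(X;Y) = 2.9173 - 1.2293 = 1.688 bits


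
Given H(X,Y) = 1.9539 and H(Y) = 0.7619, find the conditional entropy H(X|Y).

Chain rule: H(X,Y) = H(X|Y) + H(Y)
H(X|Y) = H(X,Y) - H(Y) = 1.9539 - 0.7619 = 1.192 bits


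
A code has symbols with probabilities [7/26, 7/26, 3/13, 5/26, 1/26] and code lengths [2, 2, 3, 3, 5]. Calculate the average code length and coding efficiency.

Average length L = Σ p_i × l_i = 2.5385 bits
Entropy H = 2.1457 bits
Efficiency η = H/L × 100% = 84.53%


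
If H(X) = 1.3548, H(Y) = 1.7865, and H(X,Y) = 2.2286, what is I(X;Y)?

I(X;Y) = H(X) + H(Y) - H(X,Y)
I(X;Y) = 1.3548 + 1.7865 - 2.2286 = 0.9127 bits


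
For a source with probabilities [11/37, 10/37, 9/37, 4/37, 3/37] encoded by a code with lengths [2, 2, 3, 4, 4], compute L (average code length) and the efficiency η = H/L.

Average length L = Σ p_i × l_i = 2.6216 bits
Entropy H = 2.1674 bits
Efficiency η = H/L × 100% = 82.67%


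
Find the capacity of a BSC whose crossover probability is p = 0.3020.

For BSC with error probability p:
C = 1 - H(p) where H(p) is binary entropy
H(0.3020) = -0.3020 × log₂(0.3020) - 0.6980 × log₂(0.6980)
H(p) = 0.8837
C = 1 - 0.8837 = 0.1163 bits/use


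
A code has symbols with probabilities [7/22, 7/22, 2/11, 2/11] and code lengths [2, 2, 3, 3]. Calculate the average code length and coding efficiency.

Average length L = Σ p_i × l_i = 2.3636 bits
Entropy H = 1.9457 bits
Efficiency η = H/L × 100% = 82.32%


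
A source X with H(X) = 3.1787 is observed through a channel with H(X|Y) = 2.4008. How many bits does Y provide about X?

I(X;Y) = H(X) - H(X|Y)
I(X;Y) = 3.1787 - 2.4008 = 0.7779 bits


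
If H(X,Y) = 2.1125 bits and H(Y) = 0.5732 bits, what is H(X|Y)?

Chain rule: H(X,Y) = H(X|Y) + H(Y)
H(X|Y) = H(X,Y) - H(Y) = 2.1125 - 0.5732 = 1.5393 bits


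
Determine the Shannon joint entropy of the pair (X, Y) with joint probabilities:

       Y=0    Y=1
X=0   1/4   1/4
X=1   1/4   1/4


H(X,Y) = -Σ p(x,y) log₂ p(x,y)
  p(0,0)=1/4: -0.2500 × log₂(0.2500) = 0.5000
  p(0,1)=1/4: -0.2500 × log₂(0.2500) = 0.5000
  p(1,0)=1/4: -0.2500 × log₂(0.2500) = 0.5000
  p(1,1)=1/4: -0.2500 × log₂(0.2500) = 0.5000
H(X,Y) = 2.0000 bits


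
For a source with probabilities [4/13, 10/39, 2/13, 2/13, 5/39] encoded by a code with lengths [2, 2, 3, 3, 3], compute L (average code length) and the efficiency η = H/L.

Average length L = Σ p_i × l_i = 2.4359 bits
Entropy H = 2.2375 bits
Efficiency η = H/L × 100% = 91.86%


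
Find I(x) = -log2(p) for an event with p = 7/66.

Information content I(x) = -log₂(p(x))
I = -log₂(7/66) = -log₂(0.1061)
I = 3.2370 bits


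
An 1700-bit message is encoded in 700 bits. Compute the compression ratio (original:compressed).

Compression ratio = Original / Compressed
= 1700 / 700 = 2.43:1


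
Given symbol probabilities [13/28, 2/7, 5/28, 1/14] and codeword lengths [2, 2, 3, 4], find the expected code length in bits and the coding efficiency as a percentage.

Average length L = Σ p_i × l_i = 2.3214 bits
Entropy H = 1.7461 bits
Efficiency η = H/L × 100% = 75.22%


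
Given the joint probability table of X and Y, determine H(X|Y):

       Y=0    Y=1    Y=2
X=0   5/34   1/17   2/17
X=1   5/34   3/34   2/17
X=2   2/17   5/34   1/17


H(X|Y) = Σ_y p(y) H(X|Y=y)
  p(Y=0) = 7/17, H(X|Y=0) = 1.5774
  p(Y=1) = 5/17, H(X|Y=1) = 1.4855
  p(Y=2) = 5/17, H(X|Y=2) = 1.5219
H(X|Y) = 0.4118×1.5774 + 0.2941×1.4855 + 0.2941×1.5219 = 1.5341 bits


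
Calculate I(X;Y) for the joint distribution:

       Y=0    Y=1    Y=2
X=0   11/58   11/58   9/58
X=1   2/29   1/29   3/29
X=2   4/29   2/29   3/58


H(X) = 1.4579, H(Y) = 1.5720, H(X,Y) = 2.9804
I(X;Y) = H(X) + H(Y) - H(X,Y) = 0.0496 bits


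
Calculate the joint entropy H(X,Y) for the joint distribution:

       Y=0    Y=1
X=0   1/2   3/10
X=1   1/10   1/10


H(X,Y) = -Σ p(x,y) log₂ p(x,y)
  p(0,0)=1/2: -0.5000 × log₂(0.5000) = 0.5000
  p(0,1)=3/10: -0.3000 × log₂(0.3000) = 0.5211
  p(1,0)=1/10: -0.1000 × log₂(0.1000) = 0.3322
  p(1,1)=1/10: -0.1000 × log₂(0.1000) = 0.3322
H(X,Y) = 1.6855 bits


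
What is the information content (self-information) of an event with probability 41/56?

Information content I(x) = -log₂(p(x))
I = -log₂(41/56) = -log₂(0.7321)
I = 0.4498 bits


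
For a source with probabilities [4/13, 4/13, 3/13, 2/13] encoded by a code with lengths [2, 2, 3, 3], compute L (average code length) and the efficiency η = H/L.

Average length L = Σ p_i × l_i = 2.3846 bits
Entropy H = 1.9501 bits
Efficiency η = H/L × 100% = 81.78%


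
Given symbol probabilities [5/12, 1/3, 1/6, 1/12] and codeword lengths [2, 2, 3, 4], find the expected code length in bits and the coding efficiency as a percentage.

Average length L = Σ p_i × l_i = 2.3333 bits
Entropy H = 1.7842 bits
Efficiency η = H/L × 100% = 76.46%


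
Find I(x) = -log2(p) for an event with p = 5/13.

Information content I(x) = -log₂(p(x))
I = -log₂(5/13) = -log₂(0.3846)
I = 1.3785 bits


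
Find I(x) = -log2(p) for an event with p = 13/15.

Information content I(x) = -log₂(p(x))
I = -log₂(13/15) = -log₂(0.8667)
I = 0.2065 bits


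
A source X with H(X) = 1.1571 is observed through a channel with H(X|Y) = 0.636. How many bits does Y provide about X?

I(X;Y) = H(X) - H(X|Y)
I(X;Y) = 1.1571 - 0.636 = 0.5211 bits


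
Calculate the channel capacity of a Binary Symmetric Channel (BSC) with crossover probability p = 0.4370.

For BSC with error probability p:
C = 1 - H(p) where H(p) is binary entropy
H(0.4370) = -0.4370 × log₂(0.4370) - 0.5630 × log₂(0.5630)
H(p) = 0.9885
C = 1 - 0.9885 = 0.0115 bits/use


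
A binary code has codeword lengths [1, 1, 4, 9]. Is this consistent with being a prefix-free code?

Kraft inequality: Σ 2^(-l_i) ≤ 1 for prefix-free code
Calculating: 2^(-1) + 2^(-1) + 2^(-4) + 2^(-9)
= 0.5 + 0.5 + 0.0625 + 0.001953125
= 1.0645
Since 1.0645 > 1, prefix-free code does not exist


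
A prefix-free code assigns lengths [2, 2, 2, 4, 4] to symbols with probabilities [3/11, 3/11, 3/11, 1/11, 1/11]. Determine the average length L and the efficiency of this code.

Average length L = Σ p_i × l_i = 2.3636 bits
Entropy H = 2.1626 bits
Efficiency η = H/L × 100% = 91.50%


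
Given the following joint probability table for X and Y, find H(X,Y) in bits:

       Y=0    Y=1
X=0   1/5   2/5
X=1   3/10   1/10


H(X,Y) = -Σ p(x,y) log₂ p(x,y)
  p(0,0)=1/5: -0.2000 × log₂(0.2000) = 0.4644
  p(0,1)=2/5: -0.4000 × log₂(0.4000) = 0.5288
  p(1,0)=3/10: -0.3000 × log₂(0.3000) = 0.5211
  p(1,1)=1/10: -0.1000 × log₂(0.1000) = 0.3322
H(X,Y) = 1.8464 bits


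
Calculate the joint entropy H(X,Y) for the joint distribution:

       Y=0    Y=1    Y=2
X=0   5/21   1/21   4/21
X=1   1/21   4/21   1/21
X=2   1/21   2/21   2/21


H(X,Y) = -Σ p(x,y) log₂ p(x,y)
  p(0,0)=5/21: -0.2381 × log₂(0.2381) = 0.4929
  p(0,1)=1/21: -0.0476 × log₂(0.0476) = 0.2092
  p(0,2)=4/21: -0.1905 × log₂(0.1905) = 0.4557
  p(1,0)=1/21: -0.0476 × log₂(0.0476) = 0.2092
  p(1,1)=4/21: -0.1905 × log₂(0.1905) = 0.4557
  p(1,2)=1/21: -0.0476 × log₂(0.0476) = 0.2092
  p(2,0)=1/21: -0.0476 × log₂(0.0476) = 0.2092
  p(2,1)=2/21: -0.0952 × log₂(0.0952) = 0.3231
  p(2,2)=2/21: -0.0952 × log₂(0.0952) = 0.3231
H(X,Y) = 2.8871 bits


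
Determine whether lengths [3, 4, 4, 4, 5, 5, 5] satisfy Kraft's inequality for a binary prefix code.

Kraft inequality: Σ 2^(-l_i) ≤ 1 for prefix-free code
Calculating: 2^(-3) + 2^(-4) + 2^(-4) + 2^(-4) + 2^(-5) + 2^(-5) + 2^(-5)
= 0.125 + 0.0625 + 0.0625 + 0.0625 + 0.03125 + 0.03125 + 0.03125
= 0.4062
Since 0.4062 ≤ 1, prefix-free code exists


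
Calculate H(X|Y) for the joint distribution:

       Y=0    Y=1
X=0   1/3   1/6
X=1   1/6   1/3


H(X|Y) = Σ_y p(y) H(X|Y=y)
  p(Y=0) = 1/2, H(X|Y=0) = 0.9183
  p(Y=1) = 1/2, H(X|Y=1) = 0.9183
H(X|Y) = 0.5000×0.9183 + 0.5000×0.9183 = 0.9183 bits


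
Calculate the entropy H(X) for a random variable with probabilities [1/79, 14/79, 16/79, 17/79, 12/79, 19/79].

H(X) = -Σ p(x) log₂ p(x)
  -1/79 × log₂(1/79) = 0.0798
  -14/79 × log₂(14/79) = 0.4424
  -16/79 × log₂(16/79) = 0.4666
  -17/79 × log₂(17/79) = 0.4769
  -12/79 × log₂(12/79) = 0.4130
  -19/79 × log₂(19/79) = 0.4944
H(X) = 2.3731 bits


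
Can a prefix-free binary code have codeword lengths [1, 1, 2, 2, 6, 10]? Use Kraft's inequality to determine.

Kraft inequality: Σ 2^(-l_i) ≤ 1 for prefix-free code
Calculating: 2^(-1) + 2^(-1) + 2^(-2) + 2^(-2) + 2^(-6) + 2^(-10)
= 0.5 + 0.5 + 0.25 + 0.25 + 0.015625 + 0.0009765625
= 1.5166
Since 1.5166 > 1, prefix-free code does not exist


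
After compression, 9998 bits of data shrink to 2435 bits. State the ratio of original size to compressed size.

Compression ratio = Original / Compressed
= 9998 / 2435 = 4.11:1
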